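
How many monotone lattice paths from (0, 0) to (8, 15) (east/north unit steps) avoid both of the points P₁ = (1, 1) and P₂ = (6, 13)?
Number of paths = 169218

Inclusion–exclusion. Total paths: C(23, 8) = 490314. Through P₁: C(2, 1)·C(21, 7) = 232560. Through P₂: C(19, 6)·C(4, 2) = 162792. Since P₁ is strictly southwest of P₂, a monotone path through both must visit P₁ then P₂; paths through both = C(2, 1)·C(17, 5)·C(4, 2) = 74256. Avoid both = 490314 − 232560 − 162792 + 74256 = 169218.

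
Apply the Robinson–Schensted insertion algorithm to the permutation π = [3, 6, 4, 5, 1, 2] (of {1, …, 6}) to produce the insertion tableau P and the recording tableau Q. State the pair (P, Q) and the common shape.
P = [1, 2, 5] / [3, 4] / [6];  Q = [1, 2, 4] / [3, 6] / [5];  common shape = (3, 2, 1)

Row-insert the values π_1, π_2, … into P one at a time, bumping the leftmost entry strictly greater than the inserted value down to the next row. The recording tableau Q records, in position (i, j), the step at which that cell was added to P.
  Insert 3 (step 1): P = [3];  Q = [1]
  Insert 6 (step 2): P = [3, 6];  Q = [1, 2]
  Insert 4 (step 3): P = [3, 4] / [6];  Q = [1, 2] / [3]
  Insert 5 (step 4): P = [3, 4, 5] / [6];  Q = [1, 2, 4] / [3]
  Insert 1 (step 5): P = [1, 4, 5] / [3] / [6];  Q = [1, 2, 4] / [3] / [5]
  Insert 2 (step 6): P = [1, 2, 5] / [3, 4] / [6];  Q = [1, 2, 4] / [3, 6] / [5]
Final shape: (3, 2, 1).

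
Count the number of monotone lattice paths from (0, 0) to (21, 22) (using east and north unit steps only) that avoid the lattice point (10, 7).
Number of paths = 901791122180

Total paths from (0, 0) to (21, 22): C(43, 21) = 1052049481860. Paths through (10, 7): (paths (0, 0) → (10, 7)) × (paths (10, 7) → (21, 22)) = C(17, 10) · C(26, 11) = 19448 · 7726160 = 150258359680. Avoidance count = 1052049481860 − 150258359680 = 901791122180.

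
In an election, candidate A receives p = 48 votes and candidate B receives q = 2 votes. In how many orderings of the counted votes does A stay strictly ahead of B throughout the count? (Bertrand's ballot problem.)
Strict-lead orderings = 1127

Total orderings of the 50 votes with 48 for A: C(50, 48) = 1225. By the Bertrand ballot formula (Cycle Lemma / reflection principle), the number of orderings in which A is strictly ahead of B throughout is (p − q)/(p + q) · C(p + q, p) = (48 − 2)/(48 + 2) · 1225 = 1127.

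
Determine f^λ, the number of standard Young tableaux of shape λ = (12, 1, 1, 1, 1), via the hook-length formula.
# SYT of shape (12, 1, 1, 1, 1) = 1365

Hook-length formula: f^λ = n! / Π hook(c), product over all cells c of the Young diagram. For λ = (12, 1, 1, 1, 1), n = 16 boxes. Hook lengths by row (left-to-right, top-to-bottom): [16, 11, 10, 9, 8, 7, 6, 5, 4, 3, 2, 1]; [4]; [3]; [2]; [1]. Product of hooks = 15328051200. So f^λ = 16! / 15328051200 = 20922789888000 / 15328051200 = 1365.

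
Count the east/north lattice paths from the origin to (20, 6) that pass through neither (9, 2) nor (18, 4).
Number of paths = 129415

Inclusion–exclusion. Total paths: C(26, 20) = 230230. Through P₁: C(11, 9)·C(15, 11) = 75075. Through P₂: C(22, 18)·C(4, 2) = 43890. Since P₁ is strictly southwest of P₂, a monotone path through both must visit P₁ then P₂; paths through both = C(11, 9)·C(11, 9)·C(4, 2) = 18150. Avoid both = 230230 − 75075 − 43890 + 18150 = 129415.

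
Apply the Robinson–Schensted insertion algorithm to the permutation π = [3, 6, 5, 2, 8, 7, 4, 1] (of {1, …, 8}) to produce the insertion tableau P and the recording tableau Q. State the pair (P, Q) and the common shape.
P = [1, 4, 7] / [2, 5] / [3, 8] / [6];  Q = [1, 2, 5] / [3, 6] / [4, 7] / [8];  common shape = (3, 2, 2, 1)

Row-insert the values π_1, π_2, … into P one at a time, bumping the leftmost entry strictly greater than the inserted value down to the next row. The recording tableau Q records, in position (i, j), the step at which that cell was added to P.
  Insert 3 (step 1): P = [3];  Q = [1]
  Insert 6 (step 2): P = [3, 6];  Q = [1, 2]
  Insert 5 (step 3): P = [3, 5] / [6];  Q = [1, 2] / [3]
  Insert 2 (step 4): P = [2, 5] / [3] / [6];  Q = [1, 2] / [3] / [4]
  Insert 8 (step 5): P = [2, 5, 8] / [3] / [6];  Q = [1, 2, 5] / [3] / [4]
  Insert 7 (step 6): P = [2, 5, 7] / [3, 8] / [6];  Q = [1, 2, 5] / [3, 6] / [4]
  Insert 4 (step 7): P = [2, 4, 7] / [3, 5] / [6, 8];  Q = [1, 2, 5] / [3, 6] / [4, 7]
  Insert 1 (step 8): P = [1, 4, 7] / [2, 5] / [3, 8] / [6];  Q = [1, 2, 5] / [3, 6] / [4, 7] / [8]
Final shape: (3, 2, 2, 1).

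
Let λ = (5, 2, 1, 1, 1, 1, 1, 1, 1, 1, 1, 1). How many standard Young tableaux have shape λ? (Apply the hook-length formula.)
# SYT of shape (5, 2, 1, 1, 1, 1, 1, 1, 1, 1, 1, 1) = 17017

Hook-length formula: f^λ = n! / Π hook(c), product over all cells c of the Young diagram. For λ = (5, 2, 1, 1, 1, 1, 1, 1, 1, 1, 1, 1), n = 17 boxes. Hook lengths by row (left-to-right, top-to-bottom): [16, 5, 3, 2, 1]; [12, 1]; [10]; [9]; [8]; [7]; [6]; [5]; [4]; [3]; [2]; [1]. Product of hooks = 20901888000. So f^λ = 17! / 20901888000 = 355687428096000 / 20901888000 = 17017.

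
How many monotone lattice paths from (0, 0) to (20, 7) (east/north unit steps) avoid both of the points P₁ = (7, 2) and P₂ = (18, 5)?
Number of paths = 456312

Inclusion–exclusion. Total paths: C(27, 20) = 888030. Through P₁: C(9, 7)·C(18, 13) = 308448. Through P₂: C(23, 18)·C(4, 2) = 201894. Since P₁ is strictly southwest of P₂, a monotone path through both must visit P₁ then P₂; paths through both = C(9, 7)·C(14, 11)·C(4, 2) = 78624. Avoid both = 888030 − 308448 − 201894 + 78624 = 456312.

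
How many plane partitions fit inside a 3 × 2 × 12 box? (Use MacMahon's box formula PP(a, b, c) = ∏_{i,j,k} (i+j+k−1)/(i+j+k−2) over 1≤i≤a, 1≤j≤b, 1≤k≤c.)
PP(3, 2, 12) = 63700

Evaluate the triple product over i = 1..3, j = 1..2, k = 1..12. The factors are (2/1) · (3/2) · (4/3) · (5/4) · (6/5) · (7/6) · (8/7) · (9/8) · … (72 factors total). The numerators and denominators telescope so the product is an integer; carrying out the multiplication exactly gives PP(3, 2, 12) = 63700.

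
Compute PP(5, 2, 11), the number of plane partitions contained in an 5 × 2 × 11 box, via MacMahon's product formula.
PP(5, 2, 11) = 4504864

Evaluate the triple product over i = 1..5, j = 1..2, k = 1..11. The factors are (2/1) · (3/2) · (4/3) · (5/4) · (6/5) · (7/6) · (8/7) · (9/8) · … (110 factors total). The numerators and denominators telescope so the product is an integer; carrying out the multiplication exactly gives PP(5, 2, 11) = 4504864.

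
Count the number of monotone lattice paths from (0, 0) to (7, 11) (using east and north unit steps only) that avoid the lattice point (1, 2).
Number of paths = 16809

Total paths from (0, 0) to (7, 11): C(18, 7) = 31824. Paths through (1, 2): (paths (0, 0) → (1, 2)) × (paths (1, 2) → (7, 11)) = C(3, 1) · C(15, 6) = 3 · 5005 = 15015. Avoidance count = 31824 − 15015 = 16809.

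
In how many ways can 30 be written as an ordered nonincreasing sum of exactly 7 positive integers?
p(30, 7 parts) = 618

Partitions of n into exactly k parts are in bijection with partitions of n − k into at most k parts (subtract 1 from each part). So p(30, exactly 7) = p(23, parts ≤ 7). Computing via the recurrence p(m, j) = p(m, j−1) + p(m−j, j) gives 618.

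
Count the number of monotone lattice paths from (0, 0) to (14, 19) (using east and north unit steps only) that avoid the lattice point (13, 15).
Number of paths = 631598400

Total paths from (0, 0) to (14, 19): C(33, 14) = 818809200. Paths through (13, 15): (paths (0, 0) → (13, 15)) × (paths (13, 15) → (14, 19)) = C(28, 13) · C(5, 1) = 37442160 · 5 = 187210800. Avoidance count = 818809200 − 187210800 = 631598400.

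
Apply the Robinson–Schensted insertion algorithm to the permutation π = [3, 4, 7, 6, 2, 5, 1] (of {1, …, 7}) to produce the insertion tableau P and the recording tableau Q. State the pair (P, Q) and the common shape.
P = [1, 4, 5] / [2, 6] / [3] / [7];  Q = [1, 2, 3] / [4, 6] / [5] / [7];  common shape = (3, 2, 1, 1)

Row-insert the values π_1, π_2, … into P one at a time, bumping the leftmost entry strictly greater than the inserted value down to the next row. The recording tableau Q records, in position (i, j), the step at which that cell was added to P.
  Insert 3 (step 1): P = [3];  Q = [1]
  Insert 4 (step 2): P = [3, 4];  Q = [1, 2]
  Insert 7 (step 3): P = [3, 4, 7];  Q = [1, 2, 3]
  Insert 6 (step 4): P = [3, 4, 6] / [7];  Q = [1, 2, 3] / [4]
  Insert 2 (step 5): P = [2, 4, 6] / [3] / [7];  Q = [1, 2, 3] / [4] / [5]
  Insert 5 (step 6): P = [2, 4, 5] / [3, 6] / [7];  Q = [1, 2, 3] / [4, 6] / [5]
  Insert 1 (step 7): P = [1, 4, 5] / [2, 6] / [3] / [7];  Q = [1, 2, 3] / [4, 6] / [5] / [7]
Final shape: (3, 2, 1, 1).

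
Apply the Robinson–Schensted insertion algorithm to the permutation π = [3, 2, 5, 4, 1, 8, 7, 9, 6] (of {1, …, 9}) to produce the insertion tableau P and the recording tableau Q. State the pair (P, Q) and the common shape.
P = [1, 4, 6, 9] / [2, 5, 7] / [3, 8];  Q = [1, 3, 6, 8] / [2, 4, 7] / [5, 9];  common shape = (4, 3, 2)

Row-insert the values π_1, π_2, … into P one at a time, bumping the leftmost entry strictly greater than the inserted value down to the next row. The recording tableau Q records, in position (i, j), the step at which that cell was added to P.
  Insert 3 (step 1): P = [3];  Q = [1]
  Insert 2 (step 2): P = [2] / [3];  Q = [1] / [2]
  Insert 5 (step 3): P = [2, 5] / [3];  Q = [1, 3] / [2]
  Insert 4 (step 4): P = [2, 4] / [3, 5];  Q = [1, 3] / [2, 4]
  Insert 1 (step 5): P = [1, 4] / [2, 5] / [3];  Q = [1, 3] / [2, 4] / [5]
  Insert 8 (step 6): P = [1, 4, 8] / [2, 5] / [3];  Q = [1, 3, 6] / [2, 4] / [5]
  Insert 7 (step 7): P = [1, 4, 7] / [2, 5, 8] / [3];  Q = [1, 3, 6] / [2, 4, 7] / [5]
  Insert 9 (step 8): P = [1, 4, 7, 9] / [2, 5, 8] / [3];  Q = [1, 3, 6, 8] / [2, 4, 7] / [5]
  Insert 6 (step 9): P = [1, 4, 6, 9] / [2, 5, 7] / [3, 8];  Q = [1, 3, 6, 8] / [2, 4, 7] / [5, 9]
Final shape: (4, 3, 2).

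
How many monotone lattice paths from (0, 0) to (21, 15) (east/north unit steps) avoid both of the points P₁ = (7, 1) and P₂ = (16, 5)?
Number of paths = 5203038873

Inclusion–exclusion. Total paths: C(36, 21) = 5567902560. Through P₁: C(8, 7)·C(28, 14) = 320932800. Through P₂: C(21, 16)·C(15, 5) = 61108047. Since P₁ is strictly southwest of P₂, a monotone path through both must visit P₁ then P₂; paths through both = C(8, 7)·C(13, 9)·C(15, 5) = 17177160. Avoid both = 5567902560 − 320932800 − 61108047 + 17177160 = 5203038873.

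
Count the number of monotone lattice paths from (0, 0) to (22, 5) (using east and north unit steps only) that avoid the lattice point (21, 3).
Number of paths = 74658

Total paths from (0, 0) to (22, 5): C(27, 22) = 80730. Paths through (21, 3): (paths (0, 0) → (21, 3)) × (paths (21, 3) → (22, 5)) = C(24, 21) · C(3, 1) = 2024 · 3 = 6072. Avoidance count = 80730 − 6072 = 74658.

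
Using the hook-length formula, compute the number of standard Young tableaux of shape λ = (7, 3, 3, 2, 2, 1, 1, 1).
# SYT of shape (7, 3, 3, 2, 2, 1, 1, 1) = 99768240

Hook-length formula: f^λ = n! / Π hook(c), product over all cells c of the Young diagram. For λ = (7, 3, 3, 2, 2, 1, 1, 1), n = 20 boxes. Hook lengths by row (left-to-right, top-to-bottom): [14, 10, 7, 4, 3, 2, 1]; [9, 5, 2]; [8, 4, 1]; [6, 2]; [5, 1]; [3]; [2]; [1]. Product of hooks = 24385536000. So f^λ = 20! / 24385536000 = 2432902008176640000 / 24385536000 = 99768240.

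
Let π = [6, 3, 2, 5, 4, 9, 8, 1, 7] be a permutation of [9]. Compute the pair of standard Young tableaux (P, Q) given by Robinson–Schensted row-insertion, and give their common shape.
P = [1, 4, 7] / [2, 5, 8] / [3, 9] / [6];  Q = [1, 4, 6] / [2, 5, 7] / [3, 9] / [8];  common shape = (3, 3, 2, 1)

Row-insert the values π_1, π_2, … into P one at a time, bumping the leftmost entry strictly greater than the inserted value down to the next row. The recording tableau Q records, in position (i, j), the step at which that cell was added to P.
  Insert 6 (step 1): P = [6];  Q = [1]
  Insert 3 (step 2): P = [3] / [6];  Q = [1] / [2]
  Insert 2 (step 3): P = [2] / [3] / [6];  Q = [1] / [2] / [3]
  Insert 5 (step 4): P = [2, 5] / [3] / [6];  Q = [1, 4] / [2] / [3]
  Insert 4 (step 5): P = [2, 4] / [3, 5] / [6];  Q = [1, 4] / [2, 5] / [3]
  Insert 9 (step 6): P = [2, 4, 9] / [3, 5] / [6];  Q = [1, 4, 6] / [2, 5] / [3]
  Insert 8 (step 7): P = [2, 4, 8] / [3, 5, 9] / [6];  Q = [1, 4, 6] / [2, 5, 7] / [3]
  Insert 1 (step 8): P = [1, 4, 8] / [2, 5, 9] / [3] / [6];  Q = [1, 4, 6] / [2, 5, 7] / [3] / [8]
  Insert 7 (step 9): P = [1, 4, 7] / [2, 5, 8] / [3, 9] / [6];  Q = [1, 4, 6] / [2, 5, 7] / [3, 9] / [8]
Final shape: (3, 3, 2, 1).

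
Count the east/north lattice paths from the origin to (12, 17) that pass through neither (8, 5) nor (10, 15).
Number of paths = 30450687

Inclusion–exclusion. Total paths: C(29, 12) = 51895935. Through P₁: C(13, 8)·C(16, 4) = 2342340. Through P₂: C(25, 10)·C(4, 2) = 19612560. Since P₁ is strictly southwest of P₂, a monotone path through both must visit P₁ then P₂; paths through both = C(13, 8)·C(12, 2)·C(4, 2) = 509652. Avoid both = 51895935 − 2342340 − 19612560 + 509652 = 30450687.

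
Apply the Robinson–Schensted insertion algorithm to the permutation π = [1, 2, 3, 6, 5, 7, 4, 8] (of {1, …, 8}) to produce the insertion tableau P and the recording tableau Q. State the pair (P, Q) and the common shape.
P = [1, 2, 3, 4, 7, 8] / [5] / [6];  Q = [1, 2, 3, 4, 6, 8] / [5] / [7];  common shape = (6, 1, 1)

Row-insert the values π_1, π_2, … into P one at a time, bumping the leftmost entry strictly greater than the inserted value down to the next row. The recording tableau Q records, in position (i, j), the step at which that cell was added to P.
  Insert 1 (step 1): P = [1];  Q = [1]
  Insert 2 (step 2): P = [1, 2];  Q = [1, 2]
  Insert 3 (step 3): P = [1, 2, 3];  Q = [1, 2, 3]
  Insert 6 (step 4): P = [1, 2, 3, 6];  Q = [1, 2, 3, 4]
  Insert 5 (step 5): P = [1, 2, 3, 5] / [6];  Q = [1, 2, 3, 4] / [5]
  Insert 7 (step 6): P = [1, 2, 3, 5, 7] / [6];  Q = [1, 2, 3, 4, 6] / [5]
  Insert 4 (step 7): P = [1, 2, 3, 4, 7] / [5] / [6];  Q = [1, 2, 3, 4, 6] / [5] / [7]
  Insert 8 (step 8): P = [1, 2, 3, 4, 7, 8] / [5] / [6];  Q = [1, 2, 3, 4, 6, 8] / [5] / [7]
Final shape: (6, 1, 1).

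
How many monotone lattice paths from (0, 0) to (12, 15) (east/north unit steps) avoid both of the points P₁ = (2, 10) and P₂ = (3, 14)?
Number of paths = 17182162

Inclusion–exclusion. Total paths: C(27, 12) = 17383860. Through P₁: C(12, 2)·C(15, 10) = 198198. Through P₂: C(17, 3)·C(10, 9) = 6800. Since P₁ is strictly southwest of P₂, a monotone path through both must visit P₁ then P₂; paths through both = C(12, 2)·C(5, 1)·C(10, 9) = 3300. Avoid both = 17383860 − 198198 − 6800 + 3300 = 17182162.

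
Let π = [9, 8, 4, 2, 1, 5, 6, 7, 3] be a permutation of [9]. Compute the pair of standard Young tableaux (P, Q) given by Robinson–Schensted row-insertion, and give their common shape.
P = [1, 3, 6, 7] / [2, 5] / [4] / [8] / [9];  Q = [1, 6, 7, 8] / [2, 9] / [3] / [4] / [5];  common shape = (4, 2, 1, 1, 1)

Row-insert the values π_1, π_2, … into P one at a time, bumping the leftmost entry strictly greater than the inserted value down to the next row. The recording tableau Q records, in position (i, j), the step at which that cell was added to P.
  Insert 9 (step 1): P = [9];  Q = [1]
  Insert 8 (step 2): P = [8] / [9];  Q = [1] / [2]
  Insert 4 (step 3): P = [4] / [8] / [9];  Q = [1] / [2] / [3]
  Insert 2 (step 4): P = [2] / [4] / [8] / [9];  Q = [1] / [2] / [3] / [4]
  Insert 1 (step 5): P = [1] / [2] / [4] / [8] / [9];  Q = [1] / [2] / [3] / [4] / [5]
  Insert 5 (step 6): P = [1, 5] / [2] / [4] / [8] / [9];  Q = [1, 6] / [2] / [3] / [4] / [5]
  Insert 6 (step 7): P = [1, 5, 6] / [2] / [4] / [8] / [9];  Q = [1, 6, 7] / [2] / [3] / [4] / [5]
  Insert 7 (step 8): P = [1, 5, 6, 7] / [2] / [4] / [8] / [9];  Q = [1, 6, 7, 8] / [2] / [3] / [4] / [5]
  Insert 3 (step 9): P = [1, 3, 6, 7] / [2, 5] / [4] / [8] / [9];  Q = [1, 6, 7, 8] / [2, 9] / [3] / [4] / [5]
Final shape: (4, 2, 1, 1, 1).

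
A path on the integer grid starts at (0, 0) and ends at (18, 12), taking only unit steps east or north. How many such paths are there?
Number of paths = 86493225

A monotone lattice path from (0, 0) to (18, 12) consists of 18 east steps and 12 north steps in some order, so it is determined by which 18 of the 30 steps are east. The count is C(30, 18) = 86493225.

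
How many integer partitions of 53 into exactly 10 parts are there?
p(53, 10 parts) = 25608

Partitions of n into exactly k parts are in bijection with partitions of n − k into at most k parts (subtract 1 from each part). So p(53, exactly 10) = p(43, parts ≤ 10). Computing via the recurrence p(m, j) = p(m, j−1) + p(m−j, j) gives 25608.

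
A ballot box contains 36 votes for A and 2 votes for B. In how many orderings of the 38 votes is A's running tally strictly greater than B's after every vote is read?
Strict-lead orderings = 629

Total orderings of the 38 votes with 36 for A: C(38, 36) = 703. By the Bertrand ballot formula (Cycle Lemma / reflection principle), the number of orderings in which A is strictly ahead of B throughout is (p − q)/(p + q) · C(p + q, p) = (36 − 2)/(36 + 2) · 703 = 629.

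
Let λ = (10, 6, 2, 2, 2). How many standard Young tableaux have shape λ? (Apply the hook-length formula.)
# SYT of shape (10, 6, 2, 2, 2) = 341976250

Hook-length formula: f^λ = n! / Π hook(c), product over all cells c of the Young diagram. For λ = (10, 6, 2, 2, 2), n = 22 boxes. Hook lengths by row (left-to-right, top-to-bottom): [14, 13, 9, 8, 7, 6, 4, 3, 2, 1]; [9, 8, 4, 3, 2, 1]; [4, 3]; [3, 2]; [2, 1]. Product of hooks = 3286780084224. So f^λ = 22! / 3286780084224 = 1124000727777607680000 / 3286780084224 = 341976250.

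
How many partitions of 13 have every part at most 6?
p(13, parts ≤ 6) = 71

Partitions of 13 with all parts ≤ 6: 6+6+1, 6+5+2, 6+5+1+1, 6+4+3, 6+4+2+1, 6+4+1+1+1, 6+3+3+1, 6+3+2+2, 6+3+2+1+1, 6+3+1+1+1+1, 6+2+2+2+1, 6+2+2+1+1+1, 6+2+1+1+1+1+1, 6+1+1+1+1+1+1+1, 5+5+3, 5+5+2+1, 5+5+1+1+1, 5+4+4, 5+4+3+1, 5+4+2+2, 5+4+2+1+1, 5+4+1+1+1+1, 5+3+3+2, 5+3+3+1+1, 5+3+2+2+1, 5+3+2+1+1+1, 5+3+1+1+1+1+1, 5+2+2+2+2, 5+2+2+2+1+1, 5+2+2+1+1+1+1, … (71 total). Count = 71.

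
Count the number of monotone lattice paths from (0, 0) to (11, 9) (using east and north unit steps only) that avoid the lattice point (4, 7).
Number of paths = 156080

Total paths from (0, 0) to (11, 9): C(20, 11) = 167960. Paths through (4, 7): (paths (0, 0) → (4, 7)) × (paths (4, 7) → (11, 9)) = C(11, 4) · C(9, 7) = 330 · 36 = 11880. Avoidance count = 167960 − 11880 = 156080.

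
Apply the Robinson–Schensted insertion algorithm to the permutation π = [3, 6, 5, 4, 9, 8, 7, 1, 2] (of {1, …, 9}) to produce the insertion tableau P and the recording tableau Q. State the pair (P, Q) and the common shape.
P = [1, 2, 7] / [3, 4] / [5, 8] / [6, 9];  Q = [1, 2, 5] / [3, 6] / [4, 7] / [8, 9];  common shape = (3, 2, 2, 2)

Row-insert the values π_1, π_2, … into P one at a time, bumping the leftmost entry strictly greater than the inserted value down to the next row. The recording tableau Q records, in position (i, j), the step at which that cell was added to P.
  Insert 3 (step 1): P = [3];  Q = [1]
  Insert 6 (step 2): P = [3, 6];  Q = [1, 2]
  Insert 5 (step 3): P = [3, 5] / [6];  Q = [1, 2] / [3]
  Insert 4 (step 4): P = [3, 4] / [5] / [6];  Q = [1, 2] / [3] / [4]
  Insert 9 (step 5): P = [3, 4, 9] / [5] / [6];  Q = [1, 2, 5] / [3] / [4]
  Insert 8 (step 6): P = [3, 4, 8] / [5, 9] / [6];  Q = [1, 2, 5] / [3, 6] / [4]
  Insert 7 (step 7): P = [3, 4, 7] / [5, 8] / [6, 9];  Q = [1, 2, 5] / [3, 6] / [4, 7]
  Insert 1 (step 8): P = [1, 4, 7] / [3, 8] / [5, 9] / [6];  Q = [1, 2, 5] / [3, 6] / [4, 7] / [8]
  Insert 2 (step 9): P = [1, 2, 7] / [3, 4] / [5, 8] / [6, 9];  Q = [1, 2, 5] / [3, 6] / [4, 7] / [8, 9]
Final shape: (3, 2, 2, 2).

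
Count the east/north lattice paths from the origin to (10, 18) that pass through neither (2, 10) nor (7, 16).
Number of paths = 10127040

Inclusion–exclusion. Total paths: C(28, 10) = 13123110. Through P₁: C(12, 2)·C(16, 8) = 849420. Through P₂: C(23, 7)·C(5, 3) = 2451570. Since P₁ is strictly southwest of P₂, a monotone path through both must visit P₁ then P₂; paths through both = C(12, 2)·C(11, 5)·C(5, 3) = 304920. Avoid both = 13123110 − 849420 − 2451570 + 304920 = 10127040.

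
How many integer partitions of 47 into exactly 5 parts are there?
p(47, 5 parts) = 2062

Partitions of n into exactly k parts are in bijection with partitions of n − k into at most k parts (subtract 1 from each part). So p(47, exactly 5) = p(42, parts ≤ 5). Computing via the recurrence p(m, j) = p(m, j−1) + p(m−j, j) gives 2062.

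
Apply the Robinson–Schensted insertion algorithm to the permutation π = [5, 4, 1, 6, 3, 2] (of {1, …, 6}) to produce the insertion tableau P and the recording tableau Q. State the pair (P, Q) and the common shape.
P = [1, 2] / [3, 6] / [4] / [5];  Q = [1, 4] / [2, 5] / [3] / [6];  common shape = (2, 2, 1, 1)

Row-insert the values π_1, π_2, … into P one at a time, bumping the leftmost entry strictly greater than the inserted value down to the next row. The recording tableau Q records, in position (i, j), the step at which that cell was added to P.
  Insert 5 (step 1): P = [5];  Q = [1]
  Insert 4 (step 2): P = [4] / [5];  Q = [1] / [2]
  Insert 1 (step 3): P = [1] / [4] / [5];  Q = [1] / [2] / [3]
  Insert 6 (step 4): P = [1, 6] / [4] / [5];  Q = [1, 4] / [2] / [3]
  Insert 3 (step 5): P = [1, 3] / [4, 6] / [5];  Q = [1, 4] / [2, 5] / [3]
  Insert 2 (step 6): P = [1, 2] / [3, 6] / [4] / [5];  Q = [1, 4] / [2, 5] / [3] / [6]
Final shape: (2, 2, 1, 1).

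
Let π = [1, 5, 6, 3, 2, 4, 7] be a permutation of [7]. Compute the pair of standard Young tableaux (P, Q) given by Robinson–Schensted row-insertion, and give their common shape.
P = [1, 2, 4, 7] / [3, 6] / [5];  Q = [1, 2, 3, 7] / [4, 6] / [5];  common shape = (4, 2, 1)

Row-insert the values π_1, π_2, … into P one at a time, bumping the leftmost entry strictly greater than the inserted value down to the next row. The recording tableau Q records, in position (i, j), the step at which that cell was added to P.
  Insert 1 (step 1): P = [1];  Q = [1]
  Insert 5 (step 2): P = [1, 5];  Q = [1, 2]
  Insert 6 (step 3): P = [1, 5, 6];  Q = [1, 2, 3]
  Insert 3 (step 4): P = [1, 3, 6] / [5];  Q = [1, 2, 3] / [4]
  Insert 2 (step 5): P = [1, 2, 6] / [3] / [5];  Q = [1, 2, 3] / [4] / [5]
  Insert 4 (step 6): P = [1, 2, 4] / [3, 6] / [5];  Q = [1, 2, 3] / [4, 6] / [5]
  Insert 7 (step 7): P = [1, 2, 4, 7] / [3, 6] / [5];  Q = [1, 2, 3, 7] / [4, 6] / [5]
Final shape: (4, 2, 1).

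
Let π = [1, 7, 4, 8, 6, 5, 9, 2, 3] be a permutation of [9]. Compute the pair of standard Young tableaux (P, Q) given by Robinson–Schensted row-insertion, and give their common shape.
P = [1, 2, 3, 9] / [4, 5] / [6, 8] / [7];  Q = [1, 2, 4, 7] / [3, 5] / [6, 9] / [8];  common shape = (4, 2, 2, 1)

Row-insert the values π_1, π_2, … into P one at a time, bumping the leftmost entry strictly greater than the inserted value down to the next row. The recording tableau Q records, in position (i, j), the step at which that cell was added to P.
  Insert 1 (step 1): P = [1];  Q = [1]
  Insert 7 (step 2): P = [1, 7];  Q = [1, 2]
  Insert 4 (step 3): P = [1, 4] / [7];  Q = [1, 2] / [3]
  Insert 8 (step 4): P = [1, 4, 8] / [7];  Q = [1, 2, 4] / [3]
  Insert 6 (step 5): P = [1, 4, 6] / [7, 8];  Q = [1, 2, 4] / [3, 5]
  Insert 5 (step 6): P = [1, 4, 5] / [6, 8] / [7];  Q = [1, 2, 4] / [3, 5] / [6]
  Insert 9 (step 7): P = [1, 4, 5, 9] / [6, 8] / [7];  Q = [1, 2, 4, 7] / [3, 5] / [6]
  Insert 2 (step 8): P = [1, 2, 5, 9] / [4, 8] / [6] / [7];  Q = [1, 2, 4, 7] / [3, 5] / [6] / [8]
  Insert 3 (step 9): P = [1, 2, 3, 9] / [4, 5] / [6, 8] / [7];  Q = [1, 2, 4, 7] / [3, 5] / [6, 9] / [8]
Final shape: (4, 2, 2, 1).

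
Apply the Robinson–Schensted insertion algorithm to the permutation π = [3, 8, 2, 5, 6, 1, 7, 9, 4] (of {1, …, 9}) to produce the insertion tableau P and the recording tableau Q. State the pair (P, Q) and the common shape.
P = [1, 4, 6, 7, 9] / [2, 5] / [3, 8];  Q = [1, 2, 5, 7, 8] / [3, 4] / [6, 9];  common shape = (5, 2, 2)

Row-insert the values π_1, π_2, … into P one at a time, bumping the leftmost entry strictly greater than the inserted value down to the next row. The recording tableau Q records, in position (i, j), the step at which that cell was added to P.
  Insert 3 (step 1): P = [3];  Q = [1]
  Insert 8 (step 2): P = [3, 8];  Q = [1, 2]
  Insert 2 (step 3): P = [2, 8] / [3];  Q = [1, 2] / [3]
  Insert 5 (step 4): P = [2, 5] / [3, 8];  Q = [1, 2] / [3, 4]
  Insert 6 (step 5): P = [2, 5, 6] / [3, 8];  Q = [1, 2, 5] / [3, 4]
  Insert 1 (step 6): P = [1, 5, 6] / [2, 8] / [3];  Q = [1, 2, 5] / [3, 4] / [6]
  Insert 7 (step 7): P = [1, 5, 6, 7] / [2, 8] / [3];  Q = [1, 2, 5, 7] / [3, 4] / [6]
  Insert 9 (step 8): P = [1, 5, 6, 7, 9] / [2, 8] / [3];  Q = [1, 2, 5, 7, 8] / [3, 4] / [6]
  Insert 4 (step 9): P = [1, 4, 6, 7, 9] / [2, 5] / [3, 8];  Q = [1, 2, 5, 7, 8] / [3, 4] / [6, 9]
Final shape: (5, 2, 2).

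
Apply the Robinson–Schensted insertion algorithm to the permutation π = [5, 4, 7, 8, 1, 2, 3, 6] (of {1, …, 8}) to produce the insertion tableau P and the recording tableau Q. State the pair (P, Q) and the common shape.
P = [1, 2, 3, 6] / [4, 7, 8] / [5];  Q = [1, 3, 4, 8] / [2, 6, 7] / [5];  common shape = (4, 3, 1)

Row-insert the values π_1, π_2, … into P one at a time, bumping the leftmost entry strictly greater than the inserted value down to the next row. The recording tableau Q records, in position (i, j), the step at which that cell was added to P.
  Insert 5 (step 1): P = [5];  Q = [1]
  Insert 4 (step 2): P = [4] / [5];  Q = [1] / [2]
  Insert 7 (step 3): P = [4, 7] / [5];  Q = [1, 3] / [2]
  Insert 8 (step 4): P = [4, 7, 8] / [5];  Q = [1, 3, 4] / [2]
  Insert 1 (step 5): P = [1, 7, 8] / [4] / [5];  Q = [1, 3, 4] / [2] / [5]
  Insert 2 (step 6): P = [1, 2, 8] / [4, 7] / [5];  Q = [1, 3, 4] / [2, 6] / [5]
  Insert 3 (step 7): P = [1, 2, 3] / [4, 7, 8] / [5];  Q = [1, 3, 4] / [2, 6, 7] / [5]
  Insert 6 (step 8): P = [1, 2, 3, 6] / [4, 7, 8] / [5];  Q = [1, 3, 4, 8] / [2, 6, 7] / [5]
Final shape: (4, 3, 1).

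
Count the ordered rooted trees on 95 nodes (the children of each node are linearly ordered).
C_94 = 239993345518077005168915776623476723006280827488229600

These ordered rooted trees are counted by the Catalan number C_n = (1/(n + 1)) · C(2n, n). For n = 94: C_94 = (1/95) · C(188, 94) = 22799367824217315491046998779230288685596678611381812000/95 = 239993345518077005168915776623476723006280827488229600.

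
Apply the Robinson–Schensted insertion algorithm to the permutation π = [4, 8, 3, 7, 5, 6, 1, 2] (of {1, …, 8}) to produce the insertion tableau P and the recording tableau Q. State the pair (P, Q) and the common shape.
P = [1, 2, 6] / [3, 5] / [4, 7] / [8];  Q = [1, 2, 6] / [3, 4] / [5, 8] / [7];  common shape = (3, 2, 2, 1)

Row-insert the values π_1, π_2, … into P one at a time, bumping the leftmost entry strictly greater than the inserted value down to the next row. The recording tableau Q records, in position (i, j), the step at which that cell was added to P.
  Insert 4 (step 1): P = [4];  Q = [1]
  Insert 8 (step 2): P = [4, 8];  Q = [1, 2]
  Insert 3 (step 3): P = [3, 8] / [4];  Q = [1, 2] / [3]
  Insert 7 (step 4): P = [3, 7] / [4, 8];  Q = [1, 2] / [3, 4]
  Insert 5 (step 5): P = [3, 5] / [4, 7] / [8];  Q = [1, 2] / [3, 4] / [5]
  Insert 6 (step 6): P = [3, 5, 6] / [4, 7] / [8];  Q = [1, 2, 6] / [3, 4] / [5]
  Insert 1 (step 7): P = [1, 5, 6] / [3, 7] / [4] / [8];  Q = [1, 2, 6] / [3, 4] / [5] / [7]
  Insert 2 (step 8): P = [1, 2, 6] / [3, 5] / [4, 7] / [8];  Q = [1, 2, 6] / [3, 4] / [5, 8] / [7]
Final shape: (3, 2, 2, 1).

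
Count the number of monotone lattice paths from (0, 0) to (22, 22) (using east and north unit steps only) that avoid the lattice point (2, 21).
Number of paths = 2104098958407

Total paths from (0, 0) to (22, 22): C(44, 22) = 2104098963720. Paths through (2, 21): (paths (0, 0) → (2, 21)) × (paths (2, 21) → (22, 22)) = C(23, 2) · C(21, 20) = 253 · 21 = 5313. Avoidance count = 2104098963720 − 5313 = 2104098958407.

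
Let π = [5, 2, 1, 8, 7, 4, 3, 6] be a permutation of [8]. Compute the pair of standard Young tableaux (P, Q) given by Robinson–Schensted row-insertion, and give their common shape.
P = [1, 3, 6] / [2, 4] / [5, 7] / [8];  Q = [1, 4, 8] / [2, 5] / [3, 6] / [7];  common shape = (3, 2, 2, 1)

Row-insert the values π_1, π_2, … into P one at a time, bumping the leftmost entry strictly greater than the inserted value down to the next row. The recording tableau Q records, in position (i, j), the step at which that cell was added to P.
  Insert 5 (step 1): P = [5];  Q = [1]
  Insert 2 (step 2): P = [2] / [5];  Q = [1] / [2]
  Insert 1 (step 3): P = [1] / [2] / [5];  Q = [1] / [2] / [3]
  Insert 8 (step 4): P = [1, 8] / [2] / [5];  Q = [1, 4] / [2] / [3]
  Insert 7 (step 5): P = [1, 7] / [2, 8] / [5];  Q = [1, 4] / [2, 5] / [3]
  Insert 4 (step 6): P = [1, 4] / [2, 7] / [5, 8];  Q = [1, 4] / [2, 5] / [3, 6]
  Insert 3 (step 7): P = [1, 3] / [2, 4] / [5, 7] / [8];  Q = [1, 4] / [2, 5] / [3, 6] / [7]
  Insert 6 (step 8): P = [1, 3, 6] / [2, 4] / [5, 7] / [8];  Q = [1, 4, 8] / [2, 5] / [3, 6] / [7]
Final shape: (3, 2, 2, 1).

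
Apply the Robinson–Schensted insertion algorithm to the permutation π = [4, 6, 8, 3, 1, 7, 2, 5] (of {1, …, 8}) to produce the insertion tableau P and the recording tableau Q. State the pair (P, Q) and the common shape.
P = [1, 2, 5] / [3, 6, 7] / [4, 8];  Q = [1, 2, 3] / [4, 6, 8] / [5, 7];  common shape = (3, 3, 2)

Row-insert the values π_1, π_2, … into P one at a time, bumping the leftmost entry strictly greater than the inserted value down to the next row. The recording tableau Q records, in position (i, j), the step at which that cell was added to P.
  Insert 4 (step 1): P = [4];  Q = [1]
  Insert 6 (step 2): P = [4, 6];  Q = [1, 2]
  Insert 8 (step 3): P = [4, 6, 8];  Q = [1, 2, 3]
  Insert 3 (step 4): P = [3, 6, 8] / [4];  Q = [1, 2, 3] / [4]
  Insert 1 (step 5): P = [1, 6, 8] / [3] / [4];  Q = [1, 2, 3] / [4] / [5]
  Insert 7 (step 6): P = [1, 6, 7] / [3, 8] / [4];  Q = [1, 2, 3] / [4, 6] / [5]
  Insert 2 (step 7): P = [1, 2, 7] / [3, 6] / [4, 8];  Q = [1, 2, 3] / [4, 6] / [5, 7]
  Insert 5 (step 8): P = [1, 2, 5] / [3, 6, 7] / [4, 8];  Q = [1, 2, 3] / [4, 6, 8] / [5, 7]
Final shape: (3, 3, 2).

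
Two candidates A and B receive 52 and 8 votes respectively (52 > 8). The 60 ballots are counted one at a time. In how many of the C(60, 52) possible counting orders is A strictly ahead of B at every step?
Strict-lead orderings = 1876321953

Total orderings of the 60 votes with 52 for A: C(60, 52) = 2558620845. By the Bertrand ballot formula (Cycle Lemma / reflection principle), the number of orderings in which A is strictly ahead of B throughout is (p − q)/(p + q) · C(p + q, p) = (52 − 8)/(52 + 8) · 2558620845 = 1876321953.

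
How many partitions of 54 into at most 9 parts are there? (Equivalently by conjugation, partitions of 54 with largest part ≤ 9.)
p(54, parts ≤ 9) = 71362

Use the recurrence p(n, m) = p(n, m−1) + p(n−m, m): either the largest part is < m (count p(n, m−1)) or the largest part is exactly m (remove one copy of m, count p(n−m, m)). With p(0, ·) = 1 this gives p(54, parts ≤ 9) = 71362. (By conjugating Young diagrams, this also counts partitions of 54 into at most 9 parts.)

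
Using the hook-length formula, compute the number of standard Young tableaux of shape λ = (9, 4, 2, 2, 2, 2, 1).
# SYT of shape (9, 4, 2, 2, 2, 2, 1) = 787913280

Hook-length formula: f^λ = n! / Π hook(c), product over all cells c of the Young diagram. For λ = (9, 4, 2, 2, 2, 2, 1), n = 22 boxes. Hook lengths by row (left-to-right, top-to-bottom): [15, 13, 8, 7, 5, 4, 3, 2, 1]; [9, 7, 2, 1]; [6, 4]; [5, 3]; [4, 2]; [3, 1]; [1]. Product of hooks = 1426553856000. So f^λ = 22! / 1426553856000 = 1124000727777607680000 / 1426553856000 = 787913280.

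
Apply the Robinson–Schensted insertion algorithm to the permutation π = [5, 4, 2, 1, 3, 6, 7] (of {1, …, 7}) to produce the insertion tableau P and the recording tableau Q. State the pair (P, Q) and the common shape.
P = [1, 3, 6, 7] / [2] / [4] / [5];  Q = [1, 5, 6, 7] / [2] / [3] / [4];  common shape = (4, 1, 1, 1)

Row-insert the values π_1, π_2, … into P one at a time, bumping the leftmost entry strictly greater than the inserted value down to the next row. The recording tableau Q records, in position (i, j), the step at which that cell was added to P.
  Insert 5 (step 1): P = [5];  Q = [1]
  Insert 4 (step 2): P = [4] / [5];  Q = [1] / [2]
  Insert 2 (step 3): P = [2] / [4] / [5];  Q = [1] / [2] / [3]
  Insert 1 (step 4): P = [1] / [2] / [4] / [5];  Q = [1] / [2] / [3] / [4]
  Insert 3 (step 5): P = [1, 3] / [2] / [4] / [5];  Q = [1, 5] / [2] / [3] / [4]
  Insert 6 (step 6): P = [1, 3, 6] / [2] / [4] / [5];  Q = [1, 5, 6] / [2] / [3] / [4]
  Insert 7 (step 7): P = [1, 3, 6, 7] / [2] / [4] / [5];  Q = [1, 5, 6, 7] / [2] / [3] / [4]
Final shape: (4, 1, 1, 1).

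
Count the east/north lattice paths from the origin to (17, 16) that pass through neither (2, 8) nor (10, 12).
Number of paths = 938696550

Inclusion–exclusion. Total paths: C(33, 17) = 1166803110. Through P₁: C(10, 2)·C(23, 15) = 22064130. Through P₂: C(22, 10)·C(11, 7) = 213393180. Since P₁ is strictly southwest of P₂, a monotone path through both must visit P₁ then P₂; paths through both = C(10, 2)·C(12, 8)·C(11, 7) = 7350750. Avoid both = 1166803110 − 22064130 − 213393180 + 7350750 = 938696550.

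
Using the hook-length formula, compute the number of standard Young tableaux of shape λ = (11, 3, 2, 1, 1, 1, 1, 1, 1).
# SYT of shape (11, 3, 2, 1, 1, 1, 1, 1, 1) = 70756686

Hook-length formula: f^λ = n! / Π hook(c), product over all cells c of the Young diagram. For λ = (11, 3, 2, 1, 1, 1, 1, 1, 1), n = 22 boxes. Hook lengths by row (left-to-right, top-to-bottom): [19, 12, 10, 8, 7, 6, 5, 4, 3, 2, 1]; [10, 3, 1]; [8, 1]; [6]; [5]; [4]; [3]; [2]; [1]. Product of hooks = 15885434880000. So f^λ = 22! / 15885434880000 = 1124000727777607680000 / 15885434880000 = 70756686.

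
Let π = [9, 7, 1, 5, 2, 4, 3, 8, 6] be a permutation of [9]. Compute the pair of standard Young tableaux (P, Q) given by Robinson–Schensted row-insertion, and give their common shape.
P = [1, 2, 3, 6] / [4, 8] / [5] / [7] / [9];  Q = [1, 4, 6, 8] / [2, 9] / [3] / [5] / [7];  common shape = (4, 2, 1, 1, 1)

Row-insert the values π_1, π_2, … into P one at a time, bumping the leftmost entry strictly greater than the inserted value down to the next row. The recording tableau Q records, in position (i, j), the step at which that cell was added to P.
  Insert 9 (step 1): P = [9];  Q = [1]
  Insert 7 (step 2): P = [7] / [9];  Q = [1] / [2]
  Insert 1 (step 3): P = [1] / [7] / [9];  Q = [1] / [2] / [3]
  Insert 5 (step 4): P = [1, 5] / [7] / [9];  Q = [1, 4] / [2] / [3]
  Insert 2 (step 5): P = [1, 2] / [5] / [7] / [9];  Q = [1, 4] / [2] / [3] / [5]
  Insert 4 (step 6): P = [1, 2, 4] / [5] / [7] / [9];  Q = [1, 4, 6] / [2] / [3] / [5]
  Insert 3 (step 7): P = [1, 2, 3] / [4] / [5] / [7] / [9];  Q = [1, 4, 6] / [2] / [3] / [5] / [7]
  Insert 8 (step 8): P = [1, 2, 3, 8] / [4] / [5] / [7] / [9];  Q = [1, 4, 6, 8] / [2] / [3] / [5] / [7]
  Insert 6 (step 9): P = [1, 2, 3, 6] / [4, 8] / [5] / [7] / [9];  Q = [1, 4, 6, 8] / [2, 9] / [3] / [5] / [7]
Final shape: (4, 2, 1, 1, 1).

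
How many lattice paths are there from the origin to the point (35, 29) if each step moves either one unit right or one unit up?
Number of paths = 1388818294740297792

A monotone lattice path from (0, 0) to (35, 29) consists of 35 east steps and 29 north steps in some order, so it is determined by which 35 of the 64 steps are east. The count is C(64, 35) = 1388818294740297792.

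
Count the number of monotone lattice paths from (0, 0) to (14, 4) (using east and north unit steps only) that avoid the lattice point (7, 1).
Number of paths = 2100

Total paths from (0, 0) to (14, 4): C(18, 14) = 3060. Paths through (7, 1): (paths (0, 0) → (7, 1)) × (paths (7, 1) → (14, 4)) = C(8, 7) · C(10, 7) = 8 · 120 = 960. Avoidance count = 3060 − 960 = 2100.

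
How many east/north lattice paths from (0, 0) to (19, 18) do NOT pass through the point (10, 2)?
Number of paths = 17537795550

Total paths from (0, 0) to (19, 18): C(37, 19) = 17672631900. Paths through (10, 2): (paths (0, 0) → (10, 2)) × (paths (10, 2) → (19, 18)) = C(12, 10) · C(25, 9) = 66 · 2042975 = 134836350. Avoidance count = 17672631900 − 134836350 = 17537795550.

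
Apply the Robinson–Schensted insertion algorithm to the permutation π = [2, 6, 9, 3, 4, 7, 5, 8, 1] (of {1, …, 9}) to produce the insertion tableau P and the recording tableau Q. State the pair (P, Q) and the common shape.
P = [1, 3, 4, 5, 8] / [2, 7] / [6] / [9];  Q = [1, 2, 3, 6, 8] / [4, 5] / [7] / [9];  common shape = (5, 2, 1, 1)

Row-insert the values π_1, π_2, … into P one at a time, bumping the leftmost entry strictly greater than the inserted value down to the next row. The recording tableau Q records, in position (i, j), the step at which that cell was added to P.
  Insert 2 (step 1): P = [2];  Q = [1]
  Insert 6 (step 2): P = [2, 6];  Q = [1, 2]
  Insert 9 (step 3): P = [2, 6, 9];  Q = [1, 2, 3]
  Insert 3 (step 4): P = [2, 3, 9] / [6];  Q = [1, 2, 3] / [4]
  Insert 4 (step 5): P = [2, 3, 4] / [6, 9];  Q = [1, 2, 3] / [4, 5]
  Insert 7 (step 6): P = [2, 3, 4, 7] / [6, 9];  Q = [1, 2, 3, 6] / [4, 5]
  Insert 5 (step 7): P = [2, 3, 4, 5] / [6, 7] / [9];  Q = [1, 2, 3, 6] / [4, 5] / [7]
  Insert 8 (step 8): P = [2, 3, 4, 5, 8] / [6, 7] / [9];  Q = [1, 2, 3, 6, 8] / [4, 5] / [7]
  Insert 1 (step 9): P = [1, 3, 4, 5, 8] / [2, 7] / [6] / [9];  Q = [1, 2, 3, 6, 8] / [4, 5] / [7] / [9]
Final shape: (5, 2, 1, 1).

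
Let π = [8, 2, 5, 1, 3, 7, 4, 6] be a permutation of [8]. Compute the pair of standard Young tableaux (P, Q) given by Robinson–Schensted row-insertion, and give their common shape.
P = [1, 3, 4, 6] / [2, 5, 7] / [8];  Q = [1, 3, 6, 8] / [2, 5, 7] / [4];  common shape = (4, 3, 1)

Row-insert the values π_1, π_2, … into P one at a time, bumping the leftmost entry strictly greater than the inserted value down to the next row. The recording tableau Q records, in position (i, j), the step at which that cell was added to P.
  Insert 8 (step 1): P = [8];  Q = [1]
  Insert 2 (step 2): P = [2] / [8];  Q = [1] / [2]
  Insert 5 (step 3): P = [2, 5] / [8];  Q = [1, 3] / [2]
  Insert 1 (step 4): P = [1, 5] / [2] / [8];  Q = [1, 3] / [2] / [4]
  Insert 3 (step 5): P = [1, 3] / [2, 5] / [8];  Q = [1, 3] / [2, 5] / [4]
  Insert 7 (step 6): P = [1, 3, 7] / [2, 5] / [8];  Q = [1, 3, 6] / [2, 5] / [4]
  Insert 4 (step 7): P = [1, 3, 4] / [2, 5, 7] / [8];  Q = [1, 3, 6] / [2, 5, 7] / [4]
  Insert 6 (step 8): P = [1, 3, 4, 6] / [2, 5, 7] / [8];  Q = [1, 3, 6, 8] / [2, 5, 7] / [4]
Final shape: (4, 3, 1).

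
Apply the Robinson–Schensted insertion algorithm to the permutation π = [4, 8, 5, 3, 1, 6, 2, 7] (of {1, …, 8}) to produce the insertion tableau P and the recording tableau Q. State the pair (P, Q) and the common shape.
P = [1, 2, 6, 7] / [3, 5] / [4] / [8];  Q = [1, 2, 6, 8] / [3, 7] / [4] / [5];  common shape = (4, 2, 1, 1)

Row-insert the values π_1, π_2, … into P one at a time, bumping the leftmost entry strictly greater than the inserted value down to the next row. The recording tableau Q records, in position (i, j), the step at which that cell was added to P.
  Insert 4 (step 1): P = [4];  Q = [1]
  Insert 8 (step 2): P = [4, 8];  Q = [1, 2]
  Insert 5 (step 3): P = [4, 5] / [8];  Q = [1, 2] / [3]
  Insert 3 (step 4): P = [3, 5] / [4] / [8];  Q = [1, 2] / [3] / [4]
  Insert 1 (step 5): P = [1, 5] / [3] / [4] / [8];  Q = [1, 2] / [3] / [4] / [5]
  Insert 6 (step 6): P = [1, 5, 6] / [3] / [4] / [8];  Q = [1, 2, 6] / [3] / [4] / [5]
  Insert 2 (step 7): P = [1, 2, 6] / [3, 5] / [4] / [8];  Q = [1, 2, 6] / [3, 7] / [4] / [5]
  Insert 7 (step 8): P = [1, 2, 6, 7] / [3, 5] / [4] / [8];  Q = [1, 2, 6, 8] / [3, 7] / [4] / [5]
Final shape: (4, 2, 1, 1).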